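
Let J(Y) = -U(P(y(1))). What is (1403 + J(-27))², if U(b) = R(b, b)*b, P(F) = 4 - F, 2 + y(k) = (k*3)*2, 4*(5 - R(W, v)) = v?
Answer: 1968409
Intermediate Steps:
R(W, v) = 5 - v/4
y(k) = -2 + 6*k (y(k) = -2 + (k*3)*2 = -2 + (3*k)*2 = -2 + 6*k)
U(b) = b*(5 - b/4) (U(b) = (5 - b/4)*b = b*(5 - b/4))
J(Y) = 0 (J(Y) = -(4 - (-2 + 6*1))*(20 - (4 - (-2 + 6*1)))/4 = -(4 - (-2 + 6))*(20 - (4 - (-2 + 6)))/4 = -(4 - 1*4)*(20 - (4 - 1*4))/4 = -(4 - 4)*(20 - (4 - 4))/4 = -0*(20 - 1*0)/4 = -0*(20 + 0)/4 = -0*20/4 = -1*0 = 0)
(1403 + J(-27))² = (1403 + 0)² = 1403² = 1968409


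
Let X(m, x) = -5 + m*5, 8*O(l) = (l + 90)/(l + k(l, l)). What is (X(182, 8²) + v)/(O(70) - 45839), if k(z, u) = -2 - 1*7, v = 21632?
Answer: -1374757/2796159 ≈ -0.49166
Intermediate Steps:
k(z, u) = -9 (k(z, u) = -2 - 7 = -9)
O(l) = (90 + l)/(8*(-9 + l)) (O(l) = ((l + 90)/(l - 9))/8 = ((90 + l)/(-9 + l))/8 = (90 + l)/(8*(-9 + l)))
X(m, x) = -5 + 5*m
(X(182, 8²) + v)/(O(70) - 45839) = ((-5 + 5*182) + 21632)/((90 + 70)/(8*(-9 + 70)) - 45839) = ((-5 + 910) + 21632)/((⅛)*160/61 - 45839) = (905 + 21632)/((⅛)*(1/61)*160 - 45839) = 22537/(20/61 - 45839) = 22537/(-2796159/61) = 22537*(-61/2796159) = -1374757/2796159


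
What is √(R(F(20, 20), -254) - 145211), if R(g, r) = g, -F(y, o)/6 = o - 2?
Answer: I*√145319 ≈ 381.21*I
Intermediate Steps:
F(y, o) = 12 - 6*o (F(y, o) = -6*(o - 2) = -6*(-2 + o) = 12 - 6*o)
√(R(F(20, 20), -254) - 145211) = √((12 - 6*20) - 145211) = √((12 - 120) - 145211) = √(-108 - 145211) = √(-145319) = I*√145319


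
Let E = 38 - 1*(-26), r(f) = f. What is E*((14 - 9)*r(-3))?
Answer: -960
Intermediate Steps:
E = 64 (E = 38 + 26 = 64)
E*((14 - 9)*r(-3)) = 64*((14 - 9)*(-3)) = 64*(5*(-3)) = 64*(-15) = -960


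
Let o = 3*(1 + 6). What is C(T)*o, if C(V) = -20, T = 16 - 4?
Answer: -420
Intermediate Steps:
T = 12
o = 21 (o = 3*7 = 21)
C(T)*o = -20*21 = -420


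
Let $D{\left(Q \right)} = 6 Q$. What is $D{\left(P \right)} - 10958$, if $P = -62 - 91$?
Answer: $-11876$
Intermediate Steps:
$P = -153$
$D{\left(P \right)} - 10958 = 6 \left(-153\right) - 10958 = -918 - 10958 = -11876$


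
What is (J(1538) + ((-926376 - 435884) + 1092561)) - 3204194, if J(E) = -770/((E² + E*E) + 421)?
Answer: -1494187383337/430119 ≈ -3.4739e+6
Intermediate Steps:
J(E) = -770/(421 + 2*E²) (J(E) = -770/((E² + E²) + 421) = -770/(2*E² + 421) = -770/(421 + 2*E²))
(J(1538) + ((-926376 - 435884) + 1092561)) - 3204194 = (-770/(421 + 2*1538²) + ((-926376 - 435884) + 1092561)) - 3204194 = (-770/(421 + 2*2365444) + (-1362260 + 1092561)) - 3204194 = (-770/(421 + 4730888) - 269699) - 3204194 = (-770/4731309 - 269699) - 3204194 = (-770*1/4731309 - 269699) - 3204194 = (-70/430119 - 269699) - 3204194 = -116002664251/430119 - 3204194 = -1494187383337/430119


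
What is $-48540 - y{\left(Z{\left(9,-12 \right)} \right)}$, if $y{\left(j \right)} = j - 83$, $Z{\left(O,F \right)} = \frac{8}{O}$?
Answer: $- \frac{436121}{9} \approx -48458.0$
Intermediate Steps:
$y{\left(j \right)} = -83 + j$
$-48540 - y{\left(Z{\left(9,-12 \right)} \right)} = -48540 - \left(-83 + \frac{8}{9}\right) = -48540 - - \frac{739}{9} = -48540 + \frac{739}{9} = - \frac{436121}{9}$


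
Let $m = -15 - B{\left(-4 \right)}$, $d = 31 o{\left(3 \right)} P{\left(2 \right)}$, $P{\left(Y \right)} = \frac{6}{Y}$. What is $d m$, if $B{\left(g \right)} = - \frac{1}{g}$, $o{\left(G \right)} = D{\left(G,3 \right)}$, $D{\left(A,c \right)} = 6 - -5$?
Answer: $- \frac{62403}{4} \approx -15601.0$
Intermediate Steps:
$D{\left(A,c \right)} = 11$ ($D{\left(A,c \right)} = 6 + 5 = 11$)
$o{\left(G \right)} = 11$
$d = 1023$ ($d = 31 \cdot 11 \cdot \frac{6}{2} = 341 \cdot 6 \cdot \frac{1}{2} = 341 \cdot 3 = 1023$)
$m = - \frac{61}{4}$ ($m = -15 - - \frac{1}{-4} = -15 - \left(-1\right) \left(- \frac{1}{4}\right) = -15 - \frac{1}{4} = - \frac{61}{4} \approx -15.25$)
$d m = 1023 \left(- \frac{61}{4}\right) = - \frac{62403}{4}$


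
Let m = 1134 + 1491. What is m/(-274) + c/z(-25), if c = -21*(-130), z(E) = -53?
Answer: -887145/14522 ≈ -61.090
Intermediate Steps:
c = 2730
m = 2625
m/(-274) + c/z(-25) = 2625/(-274) + 2730/(-53) = 2625*(-1/274) + 2730*(-1/53) = -2625/274 - 2730/53 = -887145/14522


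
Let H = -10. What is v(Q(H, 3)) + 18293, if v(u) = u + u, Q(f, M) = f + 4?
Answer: 18281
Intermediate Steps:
Q(f, M) = 4 + f
v(u) = 2*u
v(Q(H, 3)) + 18293 = 2*(4 - 10) + 18293 = 2*(-6) + 18293 = -12 + 18293 = 18281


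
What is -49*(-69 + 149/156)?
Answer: 520135/156 ≈ 3334.2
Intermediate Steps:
-49*(-69 + 149/156) = -49*(-10615/156) = 520135/156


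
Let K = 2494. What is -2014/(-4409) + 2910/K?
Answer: 8926553/5498023 ≈ 1.6236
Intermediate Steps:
-2014/(-4409) + 2910/K = -2014/(-4409) + 2910/2494 = -2014*(-1/4409) + 2910*(1/2494) = 2014/4409 + 1455/1247 = 8926553/5498023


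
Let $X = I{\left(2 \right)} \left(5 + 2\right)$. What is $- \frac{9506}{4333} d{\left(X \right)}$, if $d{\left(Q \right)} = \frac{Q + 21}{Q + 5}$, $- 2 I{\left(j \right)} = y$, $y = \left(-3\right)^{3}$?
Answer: $- \frac{313698}{123181} \approx -2.5466$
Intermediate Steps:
$y = -27$
$I{\left(j \right)} = \frac{27}{2}$ ($I{\left(j \right)} = \left(- \frac{1}{2}\right) \left(-27\right) = \frac{27}{2}$)
$X = \frac{189}{2}$ ($X = \frac{27 \left(5 + 2\right)}{2} = \frac{27}{2} \cdot 7 = \frac{189}{2} \approx 94.5$)
$d{\left(Q \right)} = \frac{21 + Q}{5 + Q}$
$- \frac{9506}{4333} d{\left(X \right)} = - \frac{9506}{4333} \frac{21 + \frac{189}{2}}{5 + \frac{189}{2}} = \left(-9506\right) \frac{1}{4333} \frac{1}{\frac{199}{2}} \cdot \frac{231}{2} = - \frac{1358 \cdot \frac{2}{199} \cdot \frac{231}{2}}{619} = \left(- \frac{1358}{619}\right) \frac{231}{199} = - \frac{313698}{123181}$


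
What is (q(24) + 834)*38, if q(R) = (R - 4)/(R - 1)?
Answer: 729676/23 ≈ 31725.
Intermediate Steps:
q(R) = (-4 + R)/(-1 + R)
(q(24) + 834)*38 = ((-4 + 24)/(-1 + 24) + 834)*38 = (20/23 + 834)*38 = (19202/23)*38 = 729676/23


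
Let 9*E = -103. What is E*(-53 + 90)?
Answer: -3811/9 ≈ -423.44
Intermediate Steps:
E = -103/9 (E = (⅑)*(-103) = -103/9 ≈ -11.444)
E*(-53 + 90) = -103*(-53 + 90)/9 = -103/9*37 = -3811/9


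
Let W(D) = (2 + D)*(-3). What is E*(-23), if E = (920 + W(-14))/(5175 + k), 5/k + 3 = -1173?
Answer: -25857888/6085795 ≈ -4.2489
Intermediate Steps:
k = -5/1176 (k = 5/(-3 - 1173) = 5/(-1176) = 5*(-1/1176) = -5/1176 ≈ -0.0042517)
W(D) = -6 - 3*D
E = 1124256/6085795 (E = (920 + (-6 - 3*(-14)))/(5175 - 5/1176) = (920 + (-6 + 42))/(6085795/1176) = (920 + 36)*(1176/6085795) = 956*(1176/6085795) = 1124256/6085795 ≈ 0.18473)
E*(-23) = (1124256/6085795)*(-23) = -25857888/6085795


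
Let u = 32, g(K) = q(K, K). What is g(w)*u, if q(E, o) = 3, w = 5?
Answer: 96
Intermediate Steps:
g(K) = 3
g(w)*u = 3*32 = 96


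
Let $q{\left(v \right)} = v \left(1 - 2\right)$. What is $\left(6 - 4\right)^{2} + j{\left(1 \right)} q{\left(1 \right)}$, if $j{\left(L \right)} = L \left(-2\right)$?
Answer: $6$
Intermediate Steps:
$q{\left(v \right)} = - v$ ($q{\left(v \right)} = v \left(-1\right) = - v$)
$j{\left(L \right)} = - 2 L$
$\left(6 - 4\right)^{2} + j{\left(1 \right)} q{\left(1 \right)} = \left(6 - 4\right)^{2} + \left(-2\right) 1 \left(\left(-1\right) 1\right) = 2^{2} - -2 = 4 + 2 = 6$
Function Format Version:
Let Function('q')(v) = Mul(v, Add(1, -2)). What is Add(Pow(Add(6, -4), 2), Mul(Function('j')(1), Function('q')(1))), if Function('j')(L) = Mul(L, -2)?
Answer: 6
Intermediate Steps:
Function('q')(v) = Mul(-1, v) (Function('q')(v) = Mul(v, -1) = Mul(-1, v))
Function('j')(L) = Mul(-2, L)
Add(Pow(Add(6, -4), 2), Mul(Function('j')(1), Function('q')(1))) = Add(Pow(Add(6, -4), 2), Mul(Mul(-2, 1), Mul(-1, 1))) = Add(Pow(2, 2), Mul(-2, -1)) = Add(4, 2) = 6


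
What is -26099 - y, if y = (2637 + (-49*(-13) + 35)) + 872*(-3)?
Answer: -26792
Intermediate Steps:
y = 693 (y = (2637 + (637 + 35)) - 2616 = (2637 + 672) - 2616 = 3309 - 2616 = 693)
-26099 - y = -26099 - 1*693 = -26099 - 693 = -26792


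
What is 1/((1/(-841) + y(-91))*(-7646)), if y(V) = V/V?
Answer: -841/6422640 ≈ -0.00013094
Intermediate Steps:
y(V) = 1
1/((1/(-841) + y(-91))*(-7646)) = 1/((1/(-841) + 1)*(-7646)) = -1/7646/(-1/841 + 1) = -1/7646/(840/841) = (841/840)*(-1/7646) = -841/6422640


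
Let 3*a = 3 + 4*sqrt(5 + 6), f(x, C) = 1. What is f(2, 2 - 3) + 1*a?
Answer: 2 + 4*sqrt(11)/3 ≈ 6.4222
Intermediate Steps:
a = 1 + 4*sqrt(11)/3 (a = (3 + 4*sqrt(5 + 6))/3 = (3 + 4*sqrt(11))/3 = 1 + 4*sqrt(11)/3 ≈ 5.4222)
f(2, 2 - 3) + 1*a = 1 + 1*(1 + 4*sqrt(11)/3) = 1 + (1 + 4*sqrt(11)/3) = 2 + 4*sqrt(11)/3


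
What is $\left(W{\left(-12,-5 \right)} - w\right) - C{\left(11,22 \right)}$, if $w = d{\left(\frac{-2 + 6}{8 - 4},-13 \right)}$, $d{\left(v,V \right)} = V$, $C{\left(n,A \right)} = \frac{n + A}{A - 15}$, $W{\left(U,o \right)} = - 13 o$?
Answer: $\frac{513}{7} \approx 73.286$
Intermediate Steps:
$C{\left(n,A \right)} = \frac{A + n}{-15 + A}$
$w = -13$
$\left(W{\left(-12,-5 \right)} - w\right) - C{\left(11,22 \right)} = \left(\left(-13\right) \left(-5\right) - -13\right) - \frac{22 + 11}{-15 + 22} = \left(65 + 13\right) - \frac{1}{7} \cdot 33 = 78 - \frac{1}{7} \cdot 33 = 78 - \frac{33}{7} = \frac{513}{7}$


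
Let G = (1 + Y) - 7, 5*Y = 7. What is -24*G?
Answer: 552/5 ≈ 110.40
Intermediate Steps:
Y = 7/5 (Y = (1/5)*7 = 7/5 ≈ 1.4000)
G = -23/5 (G = (1 + 7/5) - 7 = 12/5 - 7 = -23/5 ≈ -4.6000)
-24*G = -24*(-23/5) = 552/5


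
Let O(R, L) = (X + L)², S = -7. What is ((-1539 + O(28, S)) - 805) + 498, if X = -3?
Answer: -1746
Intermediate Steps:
O(R, L) = (-3 + L)²
((-1539 + O(28, S)) - 805) + 498 = ((-1539 + (-3 - 7)²) - 805) + 498 = ((-1539 + (-10)²) - 805) + 498 = ((-1539 + 100) - 805) + 498 = (-1439 - 805) + 498 = -2244 + 498 = -1746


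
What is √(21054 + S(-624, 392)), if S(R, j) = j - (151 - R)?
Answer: √20671 ≈ 143.77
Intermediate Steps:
S(R, j) = -151 + R + j (S(R, j) = j + (-151 + R) = -151 + R + j)
√(21054 + S(-624, 392)) = √(21054 + (-151 - 624 + 392)) = √(21054 - 383) = √20671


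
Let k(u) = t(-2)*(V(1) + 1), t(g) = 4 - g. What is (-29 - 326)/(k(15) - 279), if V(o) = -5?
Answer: 355/303 ≈ 1.1716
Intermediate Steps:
k(u) = -24 (k(u) = (4 - 1*(-2))*(-5 + 1) = (4 + 2)*(-4) = 6*(-4) = -24)
(-29 - 326)/(k(15) - 279) = (-29 - 326)/(-24 - 279) = -355/(-303) = -355*(-1/303) = 355/303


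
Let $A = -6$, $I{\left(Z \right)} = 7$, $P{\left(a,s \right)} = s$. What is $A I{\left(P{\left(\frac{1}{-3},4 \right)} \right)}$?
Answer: $-42$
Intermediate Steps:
$A I{\left(P{\left(\frac{1}{-3},4 \right)} \right)} = \left(-6\right) 7 = -42$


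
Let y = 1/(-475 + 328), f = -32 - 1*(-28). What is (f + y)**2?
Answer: 346921/21609 ≈ 16.054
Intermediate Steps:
f = -4 (f = -32 + 28 = -4)
y = -1/147 (y = 1/(-147) = -1/147 ≈ -0.0068027)
(f + y)**2 = (-4 - 1/147)**2 = (-589/147)**2 = 346921/21609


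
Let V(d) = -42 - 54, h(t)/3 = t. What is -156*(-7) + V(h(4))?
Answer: 996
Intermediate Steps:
h(t) = 3*t
V(d) = -96
-156*(-7) + V(h(4)) = -156*(-7) - 96 = 1092 - 96 = 996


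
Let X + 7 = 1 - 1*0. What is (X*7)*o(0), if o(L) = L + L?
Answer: 0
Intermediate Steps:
o(L) = 2*L
X = -6 (X = -7 + (1 - 1*0) = -7 + (1 + 0) = -7 + 1 = -6)
(X*7)*o(0) = (-6*7)*(2*0) = -42*0 = 0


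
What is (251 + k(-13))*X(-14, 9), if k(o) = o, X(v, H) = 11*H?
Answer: 23562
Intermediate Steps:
(251 + k(-13))*X(-14, 9) = (251 - 13)*(11*9) = 238*99 = 23562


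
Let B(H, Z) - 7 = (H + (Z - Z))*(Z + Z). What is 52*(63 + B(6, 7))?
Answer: 8008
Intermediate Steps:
B(H, Z) = 7 + 2*H*Z (B(H, Z) = 7 + (H + (Z - Z))*(Z + Z) = 7 + (H + 0)*(2*Z) = 7 + H*(2*Z) = 7 + 2*H*Z)
52*(63 + B(6, 7)) = 52*(63 + (7 + 2*6*7)) = 52*(63 + (7 + 84)) = 52*(63 + 91) = 52*154 = 8008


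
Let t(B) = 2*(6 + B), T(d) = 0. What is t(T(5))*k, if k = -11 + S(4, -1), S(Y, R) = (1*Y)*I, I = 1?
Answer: -84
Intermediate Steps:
S(Y, R) = Y (S(Y, R) = (1*Y)*1 = Y*1 = Y)
t(B) = 12 + 2*B
k = -7 (k = -11 + 4 = -7)
t(T(5))*k = (12 + 2*0)*(-7) = (12 + 0)*(-7) = 12*(-7) = -84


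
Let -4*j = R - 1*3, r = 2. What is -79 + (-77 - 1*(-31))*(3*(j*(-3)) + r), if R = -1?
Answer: 243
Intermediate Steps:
j = 1 (j = -(-1 - 1*3)/4 = -(-1 - 3)/4 = -1/4*(-4) = 1)
-79 + (-77 - 1*(-31))*(3*(j*(-3)) + r) = -79 + (-77 - 1*(-31))*(3*(1*(-3)) + 2) = -79 + (-77 + 31)*(3*(-3) + 2) = -79 - 46*(-9 + 2) = -79 - 46*(-7) = -79 + 322 = 243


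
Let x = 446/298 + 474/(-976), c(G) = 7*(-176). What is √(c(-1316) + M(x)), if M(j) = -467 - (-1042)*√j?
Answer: √(-561417023116 + 9470738*√1336282958)/18178 ≈ 25.52*I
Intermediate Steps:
c(G) = -1232
x = 73511/72712 (x = 446*(1/298) + 474*(-1/976) = 223/149 - 237/488 = 73511/72712 ≈ 1.0110)
M(j) = -467 + 1042*√j
√(c(-1316) + M(x)) = √(-1232 + (-467 + 1042*√(73511/72712))) = √(-1232 + (-467 + 1042*(√1336282958/36356))) = √(-1232 + (-467 + 521*√1336282958/18178)) = √(-1699 + 521*√1336282958/18178)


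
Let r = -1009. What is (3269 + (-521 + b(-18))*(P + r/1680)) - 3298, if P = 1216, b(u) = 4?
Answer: -1055696027/1680 ≈ -6.2839e+5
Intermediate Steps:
(3269 + (-521 + b(-18))*(P + r/1680)) - 3298 = (3269 + (-521 + 4)*(1216 - 1009/1680)) - 3298 = (3269 - 517*(1216 - 1009*1/1680)) - 3298 = (3269 - 517*(1216 - 1009/1680)) - 3298 = (3269 - 517*2041871/1680) - 3298 = (3269 - 1055647307/1680) - 3298 = -1050155387/1680 - 3298 = -1055696027/1680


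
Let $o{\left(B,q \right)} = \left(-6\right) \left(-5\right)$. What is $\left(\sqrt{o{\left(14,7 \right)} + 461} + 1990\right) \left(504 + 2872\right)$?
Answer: $6718240 + 3376 \sqrt{491} \approx 6.793 \cdot 10^{6}$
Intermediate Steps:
$o{\left(B,q \right)} = 30$
$\left(\sqrt{o{\left(14,7 \right)} + 461} + 1990\right) \left(504 + 2872\right) = \left(\sqrt{30 + 461} + 1990\right) \left(504 + 2872\right) = \left(\sqrt{491} + 1990\right) 3376 = \left(1990 + \sqrt{491}\right) 3376 = 6718240 + 3376 \sqrt{491}$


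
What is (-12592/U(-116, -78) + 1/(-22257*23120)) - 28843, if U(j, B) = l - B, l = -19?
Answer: -882162571185419/30360328560 ≈ -29056.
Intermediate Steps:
U(j, B) = -19 - B
(-12592/U(-116, -78) + 1/(-22257*23120)) - 28843 = (-12592/(-19 - 1*(-78)) + 1/(-22257*23120)) - 28843 = (-12592/(-19 + 78) - 1/22257*1/23120) - 28843 = (-12592/59 - 1/514581840) - 28843 = -6479614529339/30360328560 - 28843 = -882162571185419/30360328560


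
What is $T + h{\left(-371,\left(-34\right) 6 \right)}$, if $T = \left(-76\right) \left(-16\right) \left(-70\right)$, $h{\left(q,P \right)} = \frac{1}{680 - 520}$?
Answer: $- \frac{13619199}{160} \approx -85120.0$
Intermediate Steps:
$h{\left(q,P \right)} = \frac{1}{160}$
$T = -85120$ ($T = 1216 \left(-70\right) = -85120$)
$T + h{\left(-371,\left(-34\right) 6 \right)} = -85120 + \frac{1}{160} = - \frac{13619199}{160}$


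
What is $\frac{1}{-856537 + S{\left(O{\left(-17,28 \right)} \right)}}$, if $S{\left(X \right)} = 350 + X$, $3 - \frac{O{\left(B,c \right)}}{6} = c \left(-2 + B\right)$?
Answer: $- \frac{1}{852977} \approx -1.1724 \cdot 10^{-6}$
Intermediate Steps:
$O{\left(B,c \right)} = 18 - 6 c \left(-2 + B\right)$
$\frac{1}{-856537 + S{\left(O{\left(-17,28 \right)} \right)}} = \frac{1}{-856537 + \left(350 + \left(18 + 12 \cdot 28 - \left(-102\right) 28\right)\right)} = \frac{1}{-856537 + \left(350 + \left(18 + 336 + 2856\right)\right)} = \frac{1}{-856537 + \left(350 + 3210\right)} = \frac{1}{-856537 + 3560} = \frac{1}{-852977} = - \frac{1}{852977}$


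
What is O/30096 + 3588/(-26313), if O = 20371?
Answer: 142679225/263972016 ≈ 0.54051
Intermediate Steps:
O/30096 + 3588/(-26313) = 20371/30096 + 3588/(-26313) = 20371*(1/30096) + 3588*(-1/26313) = 20371/30096 - 1196/8771 = 142679225/263972016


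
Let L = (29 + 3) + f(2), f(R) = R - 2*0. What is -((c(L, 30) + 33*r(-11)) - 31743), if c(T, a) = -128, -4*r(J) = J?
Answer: 127121/4 ≈ 31780.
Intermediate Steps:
f(R) = R (f(R) = R + 0 = R)
r(J) = -J/4
L = 34 (L = (29 + 3) + 2 = 32 + 2 = 34)
-((c(L, 30) + 33*r(-11)) - 31743) = -((-128 + 33*(-1/4*(-11))) - 31743) = -((-128 + 33*(11/4)) - 31743) = -((-128 + 363/4) - 31743) = -(-149/4 - 31743) = -1*(-127121/4) = 127121/4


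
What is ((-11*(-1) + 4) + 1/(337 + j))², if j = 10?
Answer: 27102436/120409 ≈ 225.09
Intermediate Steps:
((-11*(-1) + 4) + 1/(337 + j))² = ((-11*(-1) + 4) + 1/(337 + 10))² = ((11 + 4) + 1/347)² = (15 + 1/347)² = (5206/347)² = 27102436/120409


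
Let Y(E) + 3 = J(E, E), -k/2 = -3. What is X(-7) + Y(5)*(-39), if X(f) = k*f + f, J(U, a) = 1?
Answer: 29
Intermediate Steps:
k = 6 (k = -2*(-3) = 6)
Y(E) = -2 (Y(E) = -3 + 1 = -2)
X(f) = 7*f (X(f) = 6*f + f = 7*f)
X(-7) + Y(5)*(-39) = 7*(-7) - 2*(-39) = -49 + 78 = 29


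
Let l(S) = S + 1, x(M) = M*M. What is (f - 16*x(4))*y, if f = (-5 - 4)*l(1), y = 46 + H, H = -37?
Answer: -2466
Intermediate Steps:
x(M) = M²
l(S) = 1 + S
y = 9 (y = 46 - 37 = 9)
f = -18 (f = (-5 - 4)*(1 + 1) = -9*2 = -18)
(f - 16*x(4))*y = (-18 - 16*4²)*9 = (-18 - 16*16)*9 = (-18 - 256)*9 = -274*9 = -2466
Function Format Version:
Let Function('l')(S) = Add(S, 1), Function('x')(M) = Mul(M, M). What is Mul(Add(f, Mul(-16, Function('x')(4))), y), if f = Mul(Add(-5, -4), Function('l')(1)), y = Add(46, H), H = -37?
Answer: -2466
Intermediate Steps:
Function('x')(M) = Pow(M, 2)
Function('l')(S) = Add(1, S)
y = 9 (y = Add(46, -37) = 9)
f = -18 (f = Mul(Add(-5, -4), Add(1, 1)) = Mul(-9, 2) = -18)
Mul(Add(f, Mul(-16, Function('x')(4))), y) = Mul(Add(-18, Mul(-16, Pow(4, 2))), 9) = Mul(Add(-18, Mul(-16, 16)), 9) = Mul(Add(-18, -256), 9) = Mul(-274, 9) = -2466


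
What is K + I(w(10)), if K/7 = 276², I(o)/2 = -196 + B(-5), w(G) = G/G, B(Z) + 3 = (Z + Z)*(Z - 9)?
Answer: 533114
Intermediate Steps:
B(Z) = -3 + 2*Z*(-9 + Z) (B(Z) = -3 + (Z + Z)*(Z - 9) = -3 + (2*Z)*(-9 + Z) = -3 + 2*Z*(-9 + Z))
w(G) = 1
I(o) = -118 (I(o) = 2*(-196 + (-3 - 18*(-5) + 2*(-5)²)) = 2*(-196 + (-3 + 90 + 2*25)) = 2*(-196 + (-3 + 90 + 50)) = 2*(-196 + 137) = 2*(-59) = -118)
K = 533232 (K = 7*276² = 7*76176 = 533232)
K + I(w(10)) = 533232 - 118 = 533114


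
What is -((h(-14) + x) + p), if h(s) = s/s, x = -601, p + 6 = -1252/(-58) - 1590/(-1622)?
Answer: 13721773/23519 ≈ 583.43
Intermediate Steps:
p = 389627/23519 (p = -6 + (-1252/(-58) - 1590/(-1622)) = -6 + (-1252*(-1/58) - 1590*(-1/1622)) = -6 + (626/29 + 795/811) = -6 + 530741/23519 = 389627/23519 ≈ 16.566)
h(s) = 1
-((h(-14) + x) + p) = -((1 - 601) + 389627/23519) = -(-600 + 389627/23519) = -1*(-13721773/23519) = 13721773/23519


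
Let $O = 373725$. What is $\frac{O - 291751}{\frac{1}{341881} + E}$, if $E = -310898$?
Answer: $- \frac{28025353094}{106290119137} \approx -0.26367$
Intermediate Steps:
$\frac{O - 291751}{\frac{1}{341881} + E} = \frac{373725 - 291751}{\frac{1}{341881} - 310898} = \frac{81974}{\frac{1}{341881} - 310898} = \frac{81974}{- \frac{106290119137}{341881}} = 81974 \left(- \frac{341881}{106290119137}\right) = - \frac{28025353094}{106290119137}$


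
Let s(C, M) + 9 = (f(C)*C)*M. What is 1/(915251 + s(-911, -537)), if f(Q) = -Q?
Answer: 1/446582819 ≈ 2.2392e-9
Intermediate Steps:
s(C, M) = -9 - M*C² (s(C, M) = -9 + ((-C)*C)*M = -9 + (-C²)*M = -9 - M*C²)
1/(915251 + s(-911, -537)) = 1/(915251 + (-9 - 1*(-537)*(-911)²)) = 1/(915251 + (-9 - 1*(-537)*829921)) = 1/(915251 + (-9 + 445667577)) = 1/(915251 + 445667568) = 1/446582819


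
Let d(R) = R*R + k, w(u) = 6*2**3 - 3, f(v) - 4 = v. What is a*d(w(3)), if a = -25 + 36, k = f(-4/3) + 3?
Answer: 67012/3 ≈ 22337.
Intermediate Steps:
f(v) = 4 + v
w(u) = 45 (w(u) = 6*8 - 3 = 48 - 3 = 45)
k = 17/3 (k = (4 - 4/3) + 3 = 8/3 + 3 = 17/3 ≈ 5.6667)
d(R) = 17/3 + R**2 (d(R) = R*R + 17/3 = R**2 + 17/3 = 17/3 + R**2)
a = 11
a*d(w(3)) = 11*(17/3 + 45**2) = 11*(17/3 + 2025) = 11*(6092/3) = 67012/3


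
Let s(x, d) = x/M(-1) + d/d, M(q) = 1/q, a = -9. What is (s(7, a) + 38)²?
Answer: 1024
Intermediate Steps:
s(x, d) = 1 - x (s(x, d) = x/(1/(-1)) + d/d = x/(-1) + 1 = x*(-1) + 1 = -x + 1 = 1 - x)
(s(7, a) + 38)² = ((1 - 1*7) + 38)² = ((1 - 7) + 38)² = (-6 + 38)² = 32² = 1024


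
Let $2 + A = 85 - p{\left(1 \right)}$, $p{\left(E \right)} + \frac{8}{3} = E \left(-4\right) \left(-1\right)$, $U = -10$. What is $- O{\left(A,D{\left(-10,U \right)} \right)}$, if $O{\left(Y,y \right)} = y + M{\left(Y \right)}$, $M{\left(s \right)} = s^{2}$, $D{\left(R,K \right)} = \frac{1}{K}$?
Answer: $- \frac{600241}{90} \approx -6669.3$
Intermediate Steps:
$p{\left(E \right)} = - \frac{8}{3} + 4 E$ ($p{\left(E \right)} = - \frac{8}{3} + E \left(-4\right) \left(-1\right) = - \frac{8}{3} + - 4 E \left(-1\right) = - \frac{8}{3} + 4 E$)
$A = \frac{245}{3}$ ($A = -2 + \left(85 - \left(- \frac{8}{3} + 4 \cdot 1\right)\right) = -2 + \left(85 - \left(- \frac{8}{3} + 4\right)\right) = -2 + \left(85 - \frac{4}{3}\right) = -2 + \frac{251}{3} = \frac{245}{3} \approx 81.667$)
$O{\left(Y,y \right)} = y + Y^{2}$
$- O{\left(A,D{\left(-10,U \right)} \right)} = - (\frac{1}{-10} + \left(\frac{245}{3}\right)^{2}) = - (- \frac{1}{10} + \frac{60025}{9}) = \left(-1\right) \frac{600241}{90} = - \frac{600241}{90}$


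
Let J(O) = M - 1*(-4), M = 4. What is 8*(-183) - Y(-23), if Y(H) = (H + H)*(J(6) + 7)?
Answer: -774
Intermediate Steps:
J(O) = 8 (J(O) = 4 - 1*(-4) = 4 + 4 = 8)
Y(H) = 30*H (Y(H) = (H + H)*(8 + 7) = (2*H)*15 = 30*H)
8*(-183) - Y(-23) = 8*(-183) - 30*(-23) = -1464 - 1*(-690) = -1464 + 690 = -774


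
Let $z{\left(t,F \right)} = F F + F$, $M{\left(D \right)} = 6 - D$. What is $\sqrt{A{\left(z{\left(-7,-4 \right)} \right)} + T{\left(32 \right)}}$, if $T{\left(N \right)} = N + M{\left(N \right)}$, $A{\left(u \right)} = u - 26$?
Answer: $2 i \sqrt{2} \approx 2.8284 i$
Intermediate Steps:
$z{\left(t,F \right)} = F + F^{2}$ ($z{\left(t,F \right)} = F^{2} + F = F + F^{2}$)
$A{\left(u \right)} = -26 + u$
$T{\left(N \right)} = 6$ ($T{\left(N \right)} = N - \left(-6 + N\right) = 6$)
$\sqrt{A{\left(z{\left(-7,-4 \right)} \right)} + T{\left(32 \right)}} = \sqrt{\left(-26 - 4 \left(1 - 4\right)\right) + 6} = \sqrt{\left(-26 - -12\right) + 6} = \sqrt{\left(-26 + 12\right) + 6} = \sqrt{-14 + 6} = \sqrt{-8} = 2 i \sqrt{2}$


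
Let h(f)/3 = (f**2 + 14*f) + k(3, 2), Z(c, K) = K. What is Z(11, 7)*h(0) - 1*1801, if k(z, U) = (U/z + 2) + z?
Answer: -1682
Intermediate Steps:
k(z, U) = 2 + z + U/z (k(z, U) = (2 + U/z) + z = 2 + z + U/z)
h(f) = 17 + 3*f**2 + 42*f (h(f) = 3*((f**2 + 14*f) + (2 + 3 + 2/3)) = 3*((f**2 + 14*f) + 17/3) = 3*(17/3 + f**2 + 14*f) = 17 + 3*f**2 + 42*f)
Z(11, 7)*h(0) - 1*1801 = 7*(17 + 3*0**2 + 42*0) - 1*1801 = 7*(17 + 3*0 + 0) - 1801 = 7*(17 + 0 + 0) - 1801 = 7*17 - 1801 = 119 - 1801 = -1682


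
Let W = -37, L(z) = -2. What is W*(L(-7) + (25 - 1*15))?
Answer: -296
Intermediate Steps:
W*(L(-7) + (25 - 1*15)) = -37*(-2 + (25 - 1*15)) = -37*(-2 + (25 - 15)) = -37*(-2 + 10) = -37*8 = -296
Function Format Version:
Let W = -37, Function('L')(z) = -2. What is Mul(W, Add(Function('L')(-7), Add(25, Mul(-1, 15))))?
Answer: -296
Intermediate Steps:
Mul(W, Add(Function('L')(-7), Add(25, Mul(-1, 15)))) = Mul(-37, Add(-2, Add(25, Mul(-1, 15)))) = Mul(-37, Add(-2, Add(25, -15))) = Mul(-37, Add(-2, 10)) = Mul(-37, 8) = -296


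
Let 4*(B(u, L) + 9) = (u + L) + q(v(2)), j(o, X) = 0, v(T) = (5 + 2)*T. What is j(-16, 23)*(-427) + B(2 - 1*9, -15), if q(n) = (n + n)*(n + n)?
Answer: 363/2 ≈ 181.50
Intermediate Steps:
v(T) = 7*T
q(n) = 4*n² (q(n) = (2*n)*(2*n) = 4*n²)
B(u, L) = 187 + L/4 + u/4 (B(u, L) = -9 + ((u + L) + 4*(7*2)²)/4 = -9 + ((L + u) + 4*14²)/4 = -9 + ((L + u) + 4*196)/4 = -9 + ((L + u) + 784)/4 = -9 + (784 + L + u)/4 = -9 + (196 + L/4 + u/4) = 187 + L/4 + u/4)
j(-16, 23)*(-427) + B(2 - 1*9, -15) = 0*(-427) + (187 + (¼)*(-15) + (2 - 1*9)/4) = 0 + (187 - 15/4 + (2 - 9)/4) = 0 + (187 - 15/4 + (¼)*(-7)) = 0 + (187 - 15/4 - 7/4) = 0 + 363/2 = 363/2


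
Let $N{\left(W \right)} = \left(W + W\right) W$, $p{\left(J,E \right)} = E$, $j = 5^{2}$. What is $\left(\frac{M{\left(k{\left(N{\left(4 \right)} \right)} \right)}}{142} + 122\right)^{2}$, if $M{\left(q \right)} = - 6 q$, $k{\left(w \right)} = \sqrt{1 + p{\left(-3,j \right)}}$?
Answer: $\frac{75030478}{5041} - \frac{732 \sqrt{26}}{71} \approx 14831.0$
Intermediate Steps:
$j = 25$
$N{\left(W \right)} = 2 W^{2}$ ($N{\left(W \right)} = 2 W W = 2 W^{2}$)
$k{\left(w \right)} = \sqrt{26}$ ($k{\left(w \right)} = \sqrt{1 + 25} = \sqrt{26}$)
$\left(\frac{M{\left(k{\left(N{\left(4 \right)} \right)} \right)}}{142} + 122\right)^{2} = \left(\frac{\left(-6\right) \sqrt{26}}{142} + 122\right)^{2} = \left(- 6 \sqrt{26} \cdot \frac{1}{142} + 122\right)^{2} = \left(- \frac{3 \sqrt{26}}{71} + 122\right)^{2} = \left(122 - \frac{3 \sqrt{26}}{71}\right)^{2}$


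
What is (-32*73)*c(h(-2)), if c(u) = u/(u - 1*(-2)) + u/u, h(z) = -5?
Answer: -18688/3 ≈ -6229.3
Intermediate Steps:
c(u) = 1 + u/(2 + u) (c(u) = u/(u + 2) + 1 = u/(2 + u) + 1 = 1 + u/(2 + u))
(-32*73)*c(h(-2)) = (-32*73)*(2*(1 - 5)/(2 - 5)) = -4672*(-4)/(-3) = -4672*(-1)*(-4)/3 = -2336*8/3 = -18688/3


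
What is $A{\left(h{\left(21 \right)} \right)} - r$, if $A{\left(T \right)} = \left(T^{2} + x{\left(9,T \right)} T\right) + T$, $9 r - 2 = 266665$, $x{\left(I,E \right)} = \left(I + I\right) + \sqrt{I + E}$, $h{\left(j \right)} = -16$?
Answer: $- \frac{89033}{3} - 16 i \sqrt{7} \approx -29678.0 - 42.332 i$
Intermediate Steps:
$x{\left(I,E \right)} = \sqrt{E + I} + 2 I$ ($x{\left(I,E \right)} = 2 I + \sqrt{E + I} = \sqrt{E + I} + 2 I$)
$r = \frac{88889}{3}$ ($r = \frac{2}{9} + \frac{1}{9} \cdot 266665 = \frac{2}{9} + \frac{266665}{9} = \frac{88889}{3} \approx 29630.0$)
$A{\left(T \right)} = T + T^{2} + T \left(18 + \sqrt{9 + T}\right)$ ($A{\left(T \right)} = \left(T^{2} + \left(\sqrt{T + 9} + 2 \cdot 9\right) T\right) + T = \left(T^{2} + \left(\sqrt{9 + T} + 18\right) T\right) + T = \left(T^{2} + \left(18 + \sqrt{9 + T}\right) T\right) + T = \left(T^{2} + T \left(18 + \sqrt{9 + T}\right)\right) + T = T + T^{2} + T \left(18 + \sqrt{9 + T}\right)$)
$A{\left(h{\left(21 \right)} \right)} - r = - 16 \left(19 - 16 + \sqrt{9 - 16}\right) - \frac{88889}{3} = - 16 \left(19 - 16 + \sqrt{-7}\right) - \frac{88889}{3} = - 16 \left(19 - 16 + i \sqrt{7}\right) - \frac{88889}{3} = - 16 \left(3 + i \sqrt{7}\right) - \frac{88889}{3} = \left(-48 - 16 i \sqrt{7}\right) - \frac{88889}{3} = - \frac{89033}{3} - 16 i \sqrt{7}$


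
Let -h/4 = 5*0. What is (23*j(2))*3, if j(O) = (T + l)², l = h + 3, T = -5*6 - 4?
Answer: 66309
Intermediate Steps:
T = -34 (T = -30 - 4 = -34)
h = 0 (h = -20*0 = -4*0 = 0)
l = 3 (l = 0 + 3 = 3)
j(O) = 961 (j(O) = (-34 + 3)² = (-31)² = 961)
(23*j(2))*3 = (23*961)*3 = 22103*3 = 66309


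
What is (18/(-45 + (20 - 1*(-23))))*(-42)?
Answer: 378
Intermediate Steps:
(18/(-45 + (20 - 1*(-23))))*(-42) = (18/(-45 + (20 + 23)))*(-42) = (18/(-45 + 43))*(-42) = (18/(-2))*(-42) = -½*18*(-42) = -9*(-42) = 378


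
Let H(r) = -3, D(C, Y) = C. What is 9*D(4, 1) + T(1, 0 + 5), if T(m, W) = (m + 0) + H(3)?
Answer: 34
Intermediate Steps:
T(m, W) = -3 + m (T(m, W) = (m + 0) - 3 = m - 3 = -3 + m)
9*D(4, 1) + T(1, 0 + 5) = 9*4 + (-3 + 1) = 36 - 2 = 34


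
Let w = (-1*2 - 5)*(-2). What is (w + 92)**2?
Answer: 11236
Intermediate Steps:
w = 14 (w = (-2 - 5)*(-2) = -7*(-2) = 14)
(w + 92)**2 = (14 + 92)**2 = 106**2 = 11236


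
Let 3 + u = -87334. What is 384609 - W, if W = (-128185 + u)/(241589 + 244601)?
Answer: 93496632616/243095 ≈ 3.8461e+5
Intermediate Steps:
u = -87337 (u = -3 - 87334 = -87337)
W = -107761/243095 (W = (-128185 - 87337)/(241589 + 244601) = -215522/486190 = -215522*1/486190 = -107761/243095 ≈ -0.44329)
384609 - W = 384609 - 1*(-107761/243095) = 384609 + 107761/243095 = 93496632616/243095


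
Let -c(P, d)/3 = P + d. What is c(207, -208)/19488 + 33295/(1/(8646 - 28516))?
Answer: -4297569438399/6496 ≈ -6.6157e+8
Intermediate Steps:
c(P, d) = -3*P - 3*d (c(P, d) = -3*(P + d) = -3*P - 3*d)
c(207, -208)/19488 + 33295/(1/(8646 - 28516)) = (-3*207 - 3*(-208))/19488 + 33295/(1/(8646 - 28516)) = (-621 + 624)*(1/19488) + 33295/(1/(-19870)) = 3*(1/19488) + 33295/(-1/19870) = 1/6496 + 33295*(-19870) = 1/6496 - 661571650 = -4297569438399/6496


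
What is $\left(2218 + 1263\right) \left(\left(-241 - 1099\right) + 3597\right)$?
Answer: $7856617$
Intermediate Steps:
$\left(2218 + 1263\right) \left(\left(-241 - 1099\right) + 3597\right) = 3481 \left(\left(-241 - 1099\right) + 3597\right) = 3481 \left(-1340 + 3597\right) = 3481 \cdot 2257 = 7856617$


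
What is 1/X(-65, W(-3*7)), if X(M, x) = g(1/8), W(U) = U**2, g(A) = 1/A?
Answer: 1/8 ≈ 0.12500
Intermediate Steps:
g(A) = 1/A
X(M, x) = 8 (X(M, x) = 1/(1/8) = 8)
1/X(-65, W(-3*7)) = 1/8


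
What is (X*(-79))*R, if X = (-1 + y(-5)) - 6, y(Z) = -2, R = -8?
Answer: -5688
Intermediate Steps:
X = -9 (X = (-1 - 2) - 6 = -3 - 6 = -9)
(X*(-79))*R = -9*(-79)*(-8) = 711*(-8) = -5688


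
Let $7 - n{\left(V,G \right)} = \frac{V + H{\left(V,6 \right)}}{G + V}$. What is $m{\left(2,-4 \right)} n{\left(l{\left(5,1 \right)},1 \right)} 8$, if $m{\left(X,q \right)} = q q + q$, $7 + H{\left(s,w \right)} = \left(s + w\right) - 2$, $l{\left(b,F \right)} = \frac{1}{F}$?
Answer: $720$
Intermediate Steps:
$H{\left(s,w \right)} = -9 + s + w$ ($H{\left(s,w \right)} = -7 - \left(2 - s - w\right) = -7 + \left(-2 + s + w\right) = -9 + s + w$)
$m{\left(X,q \right)} = q + q^{2}$ ($m{\left(X,q \right)} = q^{2} + q = q + q^{2}$)
$n{\left(V,G \right)} = 7 - \frac{-3 + 2 V}{G + V}$ ($n{\left(V,G \right)} = 7 - \frac{V + \left(-9 + V + 6\right)}{G + V} = 7 - \frac{V + \left(-3 + V\right)}{G + V} = 7 - \frac{-3 + 2 V}{G + V}$)
$m{\left(2,-4 \right)} n{\left(l{\left(5,1 \right)},1 \right)} 8 = - 4 \left(1 - 4\right) \frac{3 + \frac{5}{1} + 7 \cdot 1}{1 + 1^{-1}} \cdot 8 = \left(-4\right) \left(-3\right) \frac{3 + 5 \cdot 1 + 7}{1 + 1} \cdot 8 = 12 \frac{3 + 5 + 7}{2} \cdot 8 = 12 \cdot \frac{1}{2} \cdot 15 \cdot 8 = 12 \cdot \frac{15}{2} \cdot 8 = 90 \cdot 8 = 720$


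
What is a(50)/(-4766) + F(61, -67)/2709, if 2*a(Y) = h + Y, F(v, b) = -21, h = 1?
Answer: -16111/1229628 ≈ -0.013102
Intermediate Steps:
a(Y) = ½ + Y/2 (a(Y) = (1 + Y)/2 = ½ + Y/2)
a(50)/(-4766) + F(61, -67)/2709 = (½ + (½)*50)/(-4766) - 21/2709 = (½ + 25)*(-1/4766) - 21*1/2709 = (51/2)*(-1/4766) - 1/129 = -51/9532 - 1/129 = -16111/1229628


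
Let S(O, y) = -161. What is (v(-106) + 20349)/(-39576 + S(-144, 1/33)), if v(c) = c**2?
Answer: -31585/39737 ≈ -0.79485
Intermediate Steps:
(v(-106) + 20349)/(-39576 + S(-144, 1/33)) = ((-106)**2 + 20349)/(-39576 - 161) = (11236 + 20349)/(-39737) = 31585*(-1/39737) = -31585/39737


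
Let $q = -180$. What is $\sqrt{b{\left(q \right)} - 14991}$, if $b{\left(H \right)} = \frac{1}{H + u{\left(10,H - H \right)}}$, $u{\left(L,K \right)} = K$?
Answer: $\frac{7 i \sqrt{275345}}{30} \approx 122.44 i$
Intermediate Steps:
$b{\left(H \right)} = \frac{1}{H}$ ($b{\left(H \right)} = \frac{1}{H + \left(H - H\right)} = \frac{1}{H + 0} = \frac{1}{H}$)
$\sqrt{b{\left(q \right)} - 14991} = \sqrt{\frac{1}{-180} - 14991} = \sqrt{- \frac{1}{180} - 14991} = \sqrt{- \frac{2698381}{180}} = \frac{7 i \sqrt{275345}}{30}$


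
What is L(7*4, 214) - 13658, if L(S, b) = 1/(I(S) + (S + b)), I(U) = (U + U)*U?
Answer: -24720979/1810 ≈ -13658.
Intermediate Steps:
I(U) = 2*U² (I(U) = (2*U)*U = 2*U²)
L(S, b) = 1/(S + b + 2*S²) (L(S, b) = 1/(2*S² + (S + b)) = 1/(S + b + 2*S²))
L(7*4, 214) - 13658 = 1/(7*4 + 214 + 2*(7*4)²) - 13658 = 1/(28 + 214 + 2*28²) - 13658 = 1/(28 + 214 + 2*784) - 13658 = 1/(28 + 214 + 1568) - 13658 = 1/1810 - 13658 = -24720979/1810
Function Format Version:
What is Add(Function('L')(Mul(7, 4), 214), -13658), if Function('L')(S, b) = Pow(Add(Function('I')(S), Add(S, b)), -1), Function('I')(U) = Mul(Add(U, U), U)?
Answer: Rational(-24720979, 1810) ≈ -13658.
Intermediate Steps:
Function('I')(U) = Mul(2, Pow(U, 2)) (Function('I')(U) = Mul(Mul(2, U), U) = Mul(2, Pow(U, 2)))
Function('L')(S, b) = Pow(Add(S, b, Mul(2, Pow(S, 2))), -1) (Function('L')(S, b) = Pow(Add(Mul(2, Pow(S, 2)), Add(S, b)), -1) = Pow(Add(S, b, Mul(2, Pow(S, 2))), -1))
Add(Function('L')(Mul(7, 4), 214), -13658) = Add(Pow(Add(Mul(7, 4), 214, Mul(2, Pow(Mul(7, 4), 2))), -1), -13658) = Add(Pow(Add(28, 214, Mul(2, Pow(28, 2))), -1), -13658) = Add(Pow(Add(28, 214, Mul(2, 784)), -1), -13658) = Add(Pow(Add(28, 214, 1568), -1), -13658) = Add(Pow(1810, -1), -13658) = Add(Rational(1, 1810), -13658) = Rational(-24720979, 1810)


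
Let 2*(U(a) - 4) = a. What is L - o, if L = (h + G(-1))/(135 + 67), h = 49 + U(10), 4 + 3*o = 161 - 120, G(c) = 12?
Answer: -3632/303 ≈ -11.987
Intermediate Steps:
U(a) = 4 + a/2
o = 37/3 (o = -4/3 + (161 - 120)/3 = -4/3 + (⅓)*41 = -4/3 + 41/3 = 37/3 ≈ 12.333)
h = 58 (h = 49 + (4 + (½)*10) = 49 + (4 + 5) = 49 + 9 = 58)
L = 35/101 (L = (58 + 12)/(135 + 67) = 70/202 = 70*(1/202) = 35/101 ≈ 0.34653)
L - o = 35/101 - 1*37/3 = 35/101 - 37/3 = -3632/303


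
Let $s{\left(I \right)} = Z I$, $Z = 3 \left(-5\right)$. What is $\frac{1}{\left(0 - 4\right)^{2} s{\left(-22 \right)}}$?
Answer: $\frac{1}{5280} \approx 0.00018939$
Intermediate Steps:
$Z = -15$
$s{\left(I \right)} = - 15 I$
$\frac{1}{\left(0 - 4\right)^{2} s{\left(-22 \right)}} = \frac{1}{\left(0 - 4\right)^{2} \left(\left(-15\right) \left(-22\right)\right)} = \frac{1}{\left(-4\right)^{2} \cdot 330} = \frac{1}{16 \cdot 330} = \frac{1}{5280}$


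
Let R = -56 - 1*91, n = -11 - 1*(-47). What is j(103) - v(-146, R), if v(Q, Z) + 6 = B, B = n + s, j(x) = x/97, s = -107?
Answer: 7572/97 ≈ 78.062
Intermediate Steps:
n = 36 (n = -11 + 47 = 36)
R = -147 (R = -56 - 91 = -147)
j(x) = x/97 (j(x) = x*(1/97) = x/97)
B = -71 (B = 36 - 107 = -71)
v(Q, Z) = -77 (v(Q, Z) = -6 - 71 = -77)
j(103) - v(-146, R) = (1/97)*103 - 1*(-77) = 103/97 + 77 = 7572/97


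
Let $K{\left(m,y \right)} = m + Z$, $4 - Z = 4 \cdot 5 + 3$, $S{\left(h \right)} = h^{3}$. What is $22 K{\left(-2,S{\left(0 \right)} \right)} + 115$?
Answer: $-347$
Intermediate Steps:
$Z = -19$ ($Z = 4 - \left(4 \cdot 5 + 3\right) = 4 - \left(20 + 3\right) = 4 - 23 = -19$)
$K{\left(m,y \right)} = -19 + m$ ($K{\left(m,y \right)} = m - 19 = -19 + m$)
$22 K{\left(-2,S{\left(0 \right)} \right)} + 115 = 22 \left(-19 - 2\right) + 115 = 22 \left(-21\right) + 115 = -462 + 115 = -347$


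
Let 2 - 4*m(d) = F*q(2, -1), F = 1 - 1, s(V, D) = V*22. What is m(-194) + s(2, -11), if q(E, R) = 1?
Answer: 89/2 ≈ 44.500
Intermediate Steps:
s(V, D) = 22*V
F = 0
m(d) = ½ (m(d) = ½ - 0 = ½ - ¼*0 = ½ + 0 = ½)
m(-194) + s(2, -11) = ½ + 22*2 = ½ + 44 = 89/2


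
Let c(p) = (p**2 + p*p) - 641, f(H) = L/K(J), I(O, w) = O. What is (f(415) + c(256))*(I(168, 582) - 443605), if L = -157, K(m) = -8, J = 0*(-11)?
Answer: -462773070385/8 ≈ -5.7847e+10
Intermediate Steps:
J = 0
f(H) = 157/8 (f(H) = -157/(-8) = -157*(-1/8) = 157/8)
c(p) = -641 + 2*p**2 (c(p) = (p**2 + p**2) - 641 = 2*p**2 - 641 = -641 + 2*p**2)
(f(415) + c(256))*(I(168, 582) - 443605) = (157/8 + (-641 + 2*256**2))*(168 - 443605) = (157/8 + (-641 + 2*65536))*(-443437) = (157/8 + (-641 + 131072))*(-443437) = (157/8 + 130431)*(-443437) = (1043605/8)*(-443437) = -462773070385/8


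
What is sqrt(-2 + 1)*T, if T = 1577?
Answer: 1577*I ≈ 1577.0*I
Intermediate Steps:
sqrt(-2 + 1)*T = sqrt(-2 + 1)*1577 = sqrt(-1)*1577 = I*1577 = 1577*I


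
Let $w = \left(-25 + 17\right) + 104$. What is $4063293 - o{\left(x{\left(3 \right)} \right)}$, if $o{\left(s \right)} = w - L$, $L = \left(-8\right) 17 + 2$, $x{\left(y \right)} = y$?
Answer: $4063063$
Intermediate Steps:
$L = -134$ ($L = -136 + 2 = -134$)
$w = 96$ ($w = -8 + 104 = 96$)
$o{\left(s \right)} = 230$ ($o{\left(s \right)} = 96 - -134 = 96 + 134 = 230$)
$4063293 - o{\left(x{\left(3 \right)} \right)} = 4063293 - 230 = 4063063$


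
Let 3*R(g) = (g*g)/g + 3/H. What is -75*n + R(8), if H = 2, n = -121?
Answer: 54469/6 ≈ 9078.2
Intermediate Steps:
R(g) = ½ + g/3 (R(g) = ((g*g)/g + 3/2)/3 = (g²/g + 3*(½))/3 = (g + 3/2)/3 = (3/2 + g)/3 = ½ + g/3)
-75*n + R(8) = -75*(-121) + (½ + (⅓)*8) = 9075 + (½ + 8/3) = 9075 + 19/6 = 54469/6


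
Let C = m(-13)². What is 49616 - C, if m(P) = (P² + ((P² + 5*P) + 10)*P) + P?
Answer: -1708660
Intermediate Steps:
m(P) = P + P² + P*(10 + P² + 5*P) (m(P) = (P² + (10 + P² + 5*P)*P) + P = (P² + P*(10 + P² + 5*P)) + P = P + P² + P*(10 + P² + 5*P))
C = 1758276 (C = (-13*(11 + (-13)² + 6*(-13)))² = (-13*(11 + 169 - 78))² = (-13*102)² = (-1326)² = 1758276)
49616 - C = 49616 - 1*1758276 = 49616 - 1758276 = -1708660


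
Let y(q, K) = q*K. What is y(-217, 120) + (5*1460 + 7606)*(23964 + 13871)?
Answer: 563942470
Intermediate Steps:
y(q, K) = K*q
y(-217, 120) + (5*1460 + 7606)*(23964 + 13871) = 120*(-217) + (5*1460 + 7606)*(23964 + 13871) = -26040 + (7300 + 7606)*37835 = -26040 + 14906*37835 = -26040 + 563968510 = 563942470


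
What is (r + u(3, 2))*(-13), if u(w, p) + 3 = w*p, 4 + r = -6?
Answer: 91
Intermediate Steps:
r = -10 (r = -4 - 6 = -10)
u(w, p) = -3 + p*w (u(w, p) = -3 + w*p = -3 + p*w)
(r + u(3, 2))*(-13) = (-10 + (-3 + 2*3))*(-13) = (-10 + (-3 + 6))*(-13) = (-10 + 3)*(-13) = -7*(-13) = 91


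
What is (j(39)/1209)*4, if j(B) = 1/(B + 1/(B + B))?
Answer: 8/94333 ≈ 8.4806e-5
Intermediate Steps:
j(B) = 1/(B + 1/(2*B))
(j(39)/1209)*4 = ((2*39/(1 + 2*39**2))/1209)*4 = ((2*39/(1 + 2*1521))*(1/1209))*4 = ((2*39/(1 + 3042))*(1/1209))*4 = ((2*39/3043)*(1/1209))*4 = ((2*39*(1/3043))*(1/1209))*4 = ((78/3043)*(1/1209))*4 = (2/94333)*4 = 8/94333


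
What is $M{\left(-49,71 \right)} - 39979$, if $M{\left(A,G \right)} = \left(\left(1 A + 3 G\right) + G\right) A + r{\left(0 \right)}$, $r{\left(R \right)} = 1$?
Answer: $-51493$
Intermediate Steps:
$M{\left(A,G \right)} = 1 + A \left(A + 4 G\right)$ ($M{\left(A,G \right)} = \left(\left(1 A + 3 G\right) + G\right) A + 1 = \left(\left(A + 3 G\right) + G\right) A + 1 = \left(A + 4 G\right) A + 1 = A \left(A + 4 G\right) + 1 = 1 + A \left(A + 4 G\right)$)
$M{\left(-49,71 \right)} - 39979 = \left(1 + \left(-49\right)^{2} + 4 \left(-49\right) 71\right) - 39979 = \left(1 + 2401 - 13916\right) - 39979 = -11514 - 39979 = -51493$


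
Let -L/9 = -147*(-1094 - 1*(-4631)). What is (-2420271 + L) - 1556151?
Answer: 703029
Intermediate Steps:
L = 4679451 (L = -(-1323)*(-1094 - 1*(-4631)) = -(-1323)*(-1094 + 4631) = -(-1323)*3537 = -9*(-519939) = 4679451)
(-2420271 + L) - 1556151 = (-2420271 + 4679451) - 1556151 = 2259180 - 1556151 = 703029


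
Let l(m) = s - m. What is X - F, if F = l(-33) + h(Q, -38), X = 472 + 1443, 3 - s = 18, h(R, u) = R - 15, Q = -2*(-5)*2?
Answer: 1892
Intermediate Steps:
Q = 20 (Q = 10*2 = 20)
h(R, u) = -15 + R
s = -15 (s = 3 - 1*18 = 3 - 18 = -15)
l(m) = -15 - m
X = 1915
F = 23 (F = (-15 - 1*(-33)) + (-15 + 20) = (-15 + 33) + 5 = 18 + 5 = 23)
X - F = 1915 - 1*23 = 1915 - 23 = 1892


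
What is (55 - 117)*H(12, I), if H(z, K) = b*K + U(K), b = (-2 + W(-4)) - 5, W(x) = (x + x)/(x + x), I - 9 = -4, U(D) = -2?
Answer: 1984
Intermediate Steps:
I = 5 (I = 9 - 4 = 5)
W(x) = 1 (W(x) = (2*x)/((2*x)) = (2*x)*(1/(2*x)) = 1)
b = -6 (b = (-2 + 1) - 5 = -1 - 5 = -6)
H(z, K) = -2 - 6*K (H(z, K) = -6*K - 2 = -2 - 6*K)
(55 - 117)*H(12, I) = (55 - 117)*(-2 - 6*5) = -62*(-2 - 30) = -62*(-32) = 1984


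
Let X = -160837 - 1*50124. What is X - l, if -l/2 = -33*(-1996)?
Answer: -79225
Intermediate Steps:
l = -131736 (l = -(-66)*(-1996) = -2*65868 = -131736)
X = -210961 (X = -160837 - 50124 = -210961)
X - l = -210961 - 1*(-131736) = -210961 + 131736 = -79225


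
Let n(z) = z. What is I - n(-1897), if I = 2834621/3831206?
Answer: 7270632403/3831206 ≈ 1897.7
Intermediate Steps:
I = 2834621/3831206 (I = 2834621*(1/3831206) = 2834621/3831206 ≈ 0.73988)
I - n(-1897) = 2834621/3831206 - 1*(-1897) = 2834621/3831206 + 1897 = 7270632403/3831206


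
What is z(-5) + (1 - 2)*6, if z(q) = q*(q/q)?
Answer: -11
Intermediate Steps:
z(q) = q (z(q) = q*1 = q)
z(-5) + (1 - 2)*6 = -5 + (1 - 2)*6 = -5 - 1*6 = -5 - 6 = -11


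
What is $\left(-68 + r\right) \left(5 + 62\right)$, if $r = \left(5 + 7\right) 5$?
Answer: $-536$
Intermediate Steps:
$r = 60$ ($r = 12 \cdot 5 = 60$)
$\left(-68 + r\right) \left(5 + 62\right) = \left(-68 + 60\right) \left(5 + 62\right) = \left(-8\right) 67 = -536$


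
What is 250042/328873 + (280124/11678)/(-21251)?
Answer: 30980296192612/40808071038197 ≈ 0.75917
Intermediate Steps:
250042/328873 + (280124/11678)/(-21251) = 250042*(1/328873) + (280124*(1/11678))*(-1/21251) = 250042/328873 + (140062/5839)*(-1/21251) = 250042/328873 - 140062/124084589 = 30980296192612/40808071038197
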